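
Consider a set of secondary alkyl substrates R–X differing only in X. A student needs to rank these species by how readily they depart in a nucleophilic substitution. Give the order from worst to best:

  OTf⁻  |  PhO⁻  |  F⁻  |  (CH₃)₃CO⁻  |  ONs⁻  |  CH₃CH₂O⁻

Rank by basicity of the departing species: weakest base leaves most easily.
OTf⁻: pKₐ(CF₃SO₃H (triflic acid)) ≈ -14 — charge spread over three oxygens and a CF₃ group; the premier leaving group in synthesis
ONs⁻: pKₐ(p-O₂NC₆H₄SO₃H) ≈ -3.5
F⁻: pKₐ(HF) ≈ 3.2 — small and strongly basic; the poor halide leaving group
PhO⁻: pKₐ(C₆H₅OH (phenol)) ≈ 10
CH₃CH₂O⁻: pKₐ(CH₃CH₂OH) ≈ 16 — strong base; alkoxides do not leave unassisted
(CH₃)₃CO⁻: pKₐ(t-BuOH) ≈ 18 — bulky, strongly basic alkoxide
The question asks for worst first, so the sequence is read in increasing leaving-group ability.

(CH₃)₃CO⁻ < CH₃CH₂O⁻ < PhO⁻ < F⁻ < ONs⁻ < OTf⁻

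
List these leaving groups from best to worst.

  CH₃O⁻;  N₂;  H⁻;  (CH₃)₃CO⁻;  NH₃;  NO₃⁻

N₂: no meaningful conjugate acid; N₂ departs as an exceptionally stable neutral molecule
NO₃⁻: pKₐ(HNO₃) ≈ -1.3 — resonance-delocalised over three oxygens
NH₃: pKₐ(NH₄⁺) ≈ 9.2
CH₃O⁻: pKₐ(CH₃OH) ≈ 15.5
(CH₃)₃CO⁻: pKₐ(t-BuOH) ≈ 18
H⁻: pKₐ(H₂) ≈ 36 — extremely strong base; leaves only in special hydride-transfer contexts

N₂ > NO₃⁻ > NH₃ > CH₃O⁻ > (CH₃)₃CO⁻ > H⁻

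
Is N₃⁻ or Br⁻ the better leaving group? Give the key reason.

Br⁻ is the better leaving group.
pKₐ(HBr) ≈ -9 versus pKₐ(HN₃) ≈ 4.7: Br⁻ is the much weaker base.
Weak base; good leaving group.

Br⁻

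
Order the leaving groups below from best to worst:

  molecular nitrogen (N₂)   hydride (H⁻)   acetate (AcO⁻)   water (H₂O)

molecular nitrogen (N₂) > water (H₂O) > acetate (AcO⁻) > hydride (H⁻)

molecular nitrogen (N₂): no meaningful conjugate acid; N₂ departs as an exceptionally stable neutral molecule
water (H₂O): pKₐ(H₃O⁺) ≈ -1.7
acetate (AcO⁻): pKₐ(CH₃COOH) ≈ 4.8
hydride (H⁻): pKₐ(H₂) ≈ 36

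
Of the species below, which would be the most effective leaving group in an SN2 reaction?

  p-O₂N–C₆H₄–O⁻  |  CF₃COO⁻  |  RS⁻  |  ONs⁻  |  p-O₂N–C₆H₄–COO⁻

ONs⁻: pKₐ(p-O₂NC₆H₄SO₃H) ≈ -3.5
CF₃COO⁻: pKₐ(CF₃COOH) ≈ 0.2
p-O₂N–C₆H₄–COO⁻: pKₐ(p-nitrobenzoic acid) ≈ 3.4
p-O₂N–C₆H₄–O⁻: pKₐ(p-nitrophenol) ≈ 7.2
RS⁻: pKₐ(RSH (a thiol)) ≈ 10.5

ONs⁻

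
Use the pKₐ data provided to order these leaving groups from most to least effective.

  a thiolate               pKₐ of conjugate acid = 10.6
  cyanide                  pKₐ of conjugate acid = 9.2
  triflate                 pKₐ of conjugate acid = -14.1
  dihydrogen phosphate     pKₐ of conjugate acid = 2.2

triflate > dihydrogen phosphate > cyanide > a thiolate

Lower conjugate-acid pKₐ ⇒ weaker base ⇒ better leaving group.
Sorting by the given values: triflate (-14.1), dihydrogen phosphate (2.2), cyanide (9.2), a thiolate (10.6).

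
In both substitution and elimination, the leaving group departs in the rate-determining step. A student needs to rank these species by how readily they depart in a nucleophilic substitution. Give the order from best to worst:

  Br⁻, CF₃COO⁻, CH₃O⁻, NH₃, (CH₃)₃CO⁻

Rank by basicity of the departing species: weakest base leaves most easily.
Br⁻: pKₐ(HBr) ≈ -9
CF₃COO⁻: pKₐ(CF₃COOH) ≈ 0.2
NH₃: pKₐ(NH₄⁺) ≈ 9.2
CH₃O⁻: pKₐ(CH₃OH) ≈ 15.5
(CH₃)₃CO⁻: pKₐ(t-BuOH) ≈ 18

Br⁻ > CF₃COO⁻ > NH₃ > CH₃O⁻ > (CH₃)₃CO⁻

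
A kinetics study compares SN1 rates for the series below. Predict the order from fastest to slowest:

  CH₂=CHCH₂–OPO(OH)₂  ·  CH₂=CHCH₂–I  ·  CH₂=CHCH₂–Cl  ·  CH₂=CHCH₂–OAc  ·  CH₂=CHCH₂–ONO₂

CH₂=CHCH₂–I > CH₂=CHCH₂–Cl > CH₂=CHCH₂–ONO₂ > CH₂=CHCH₂–OPO(OH)₂ > CH₂=CHCH₂–OAc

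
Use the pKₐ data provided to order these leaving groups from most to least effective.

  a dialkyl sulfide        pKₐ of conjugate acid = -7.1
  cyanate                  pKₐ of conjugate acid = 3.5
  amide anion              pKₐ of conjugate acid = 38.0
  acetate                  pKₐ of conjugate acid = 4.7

Lower conjugate-acid pKₐ ⇒ weaker base ⇒ better leaving group.
Sorting by the given values: a dialkyl sulfide (-7.1), cyanate (3.5), acetate (4.7), amide anion (38.0).

a dialkyl sulfide > cyanate > acetate > amide anion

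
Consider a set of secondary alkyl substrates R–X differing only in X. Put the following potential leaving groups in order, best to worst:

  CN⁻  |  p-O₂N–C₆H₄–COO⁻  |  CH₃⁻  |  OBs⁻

OBs⁻ > p-O₂N–C₆H₄–COO⁻ > CN⁻ > CH₃⁻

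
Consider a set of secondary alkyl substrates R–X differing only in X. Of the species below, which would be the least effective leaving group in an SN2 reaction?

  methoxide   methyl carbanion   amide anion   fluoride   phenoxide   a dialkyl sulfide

methyl carbanion

Leaving-group ability tracks the stability of the departed species; conjugate-acid pKₐ is the usual yardstick (lower pKₐ → better LG).
a dialkyl sulfide: pKₐ(R'₂SH⁺) ≈ -7
fluoride: pKₐ(HF) ≈ 3.2
phenoxide: pKₐ(C₆H₅OH (phenol)) ≈ 10
methoxide: pKₐ(CH₃OH) ≈ 15.5
amide anion: pKₐ(NH₃) ≈ 38
methyl carbanion: pKₐ(CH₄) ≈ 48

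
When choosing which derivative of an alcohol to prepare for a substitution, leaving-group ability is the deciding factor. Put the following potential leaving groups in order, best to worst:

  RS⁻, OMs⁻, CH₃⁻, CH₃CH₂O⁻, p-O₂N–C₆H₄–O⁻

OMs⁻ > p-O₂N–C₆H₄–O⁻ > RS⁻ > CH₃CH₂O⁻ > CH₃⁻

Leaving-group ability tracks the stability of the departed species; conjugate-acid pKₐ is the usual yardstick (lower pKₐ → better LG).
OMs⁻: pKₐ(CH₃SO₃H (MsOH)) ≈ -1.9 — resonance-delocalised alkanesulfonate
p-O₂N–C₆H₄–O⁻: pKₐ(p-nitrophenol) ≈ 7.2 — nitro group delocalises the charge; the classic chromogenic LG
RS⁻: pKₐ(RSH (a thiol)) ≈ 10.5
CH₃CH₂O⁻: pKₐ(CH₃CH₂OH) ≈ 16 — strong base; alkoxides do not leave unassisted
CH₃⁻: pKₐ(CH₄) ≈ 48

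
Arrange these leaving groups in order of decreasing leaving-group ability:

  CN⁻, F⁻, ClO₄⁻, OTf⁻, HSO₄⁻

OTf⁻ > ClO₄⁻ > HSO₄⁻ > F⁻ > CN⁻

Leaving-group ability tracks the stability of the departed species; conjugate-acid pKₐ is the usual yardstick (lower pKₐ → better LG).
OTf⁻: pKₐ(CF₃SO₃H (triflic acid)) ≈ -14
ClO₄⁻: pKₐ(HClO₄) ≈ -10
HSO₄⁻: pKₐ(H₂SO₄) ≈ -3
F⁻: pKₐ(HF) ≈ 3.2
CN⁻: pKₐ(HCN) ≈ 9.2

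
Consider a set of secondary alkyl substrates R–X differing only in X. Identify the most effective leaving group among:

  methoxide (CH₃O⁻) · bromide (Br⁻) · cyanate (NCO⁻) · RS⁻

The more stable X⁻ (or X) is on its own — i.e. the weaker a base it is — the better a leaving group it makes.
bromide (Br⁻): pKₐ(HBr) ≈ -9
cyanate (NCO⁻): pKₐ(HOCN) ≈ 3.5
RS⁻: pKₐ(RSH (a thiol)) ≈ 10.5
methoxide (CH₃O⁻): pKₐ(CH₃OH) ≈ 15.5

bromide (Br⁻)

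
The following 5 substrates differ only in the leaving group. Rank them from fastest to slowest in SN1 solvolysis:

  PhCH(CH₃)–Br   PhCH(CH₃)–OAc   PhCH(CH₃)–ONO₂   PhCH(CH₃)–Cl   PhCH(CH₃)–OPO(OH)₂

PhCH(CH₃)–Br > PhCH(CH₃)–Cl > PhCH(CH₃)–ONO₂ > PhCH(CH₃)–OPO(OH)₂ > PhCH(CH₃)–OAc

The skeletons are identical, so relative rate is governed entirely by leaving-group ability.
Rank by basicity of the departing species: weakest base leaves most easily.
PhCH(CH₃)–Br loses Br⁻: pKₐ(HBr) ≈ -9
PhCH(CH₃)–Cl loses Cl⁻: pKₐ(HCl) ≈ -7
PhCH(CH₃)–ONO₂ loses NO₃⁻: pKₐ(HNO₃) ≈ -1.3
PhCH(CH₃)–OPO(OH)₂ loses H₂PO₄⁻: pKₐ(H₃PO₄) ≈ 2.1
PhCH(CH₃)–OAc loses AcO⁻: pKₐ(CH₃COOH) ≈ 4.8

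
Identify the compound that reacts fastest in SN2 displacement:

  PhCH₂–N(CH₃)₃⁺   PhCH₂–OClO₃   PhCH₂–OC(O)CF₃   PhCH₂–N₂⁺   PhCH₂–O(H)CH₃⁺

Identical carbon frameworks mean the comparison reduces to leaving-group quality.
Leaving-group ability tracks the stability of the departed species; conjugate-acid pKₐ is the usual yardstick (lower pKₐ → better LG).
PhCH₂–N₂⁺ loses N₂: no meaningful conjugate acid; N₂ departs as an exceptionally stable neutral molecule
PhCH₂–OClO₃ loses ClO₄⁻: pKₐ(HClO₄) ≈ -10
PhCH₂–O(H)CH₃⁺ loses R'OH: pKₐ(R'OH₂⁺) ≈ -2.4
PhCH₂–OC(O)CF₃ loses CF₃COO⁻: pKₐ(CF₃COOH) ≈ 0.2
PhCH₂–N(CH₃)₃⁺ loses NR'₃: pKₐ(R'₃NH⁺) ≈ 10.7

PhCH₂–N₂⁺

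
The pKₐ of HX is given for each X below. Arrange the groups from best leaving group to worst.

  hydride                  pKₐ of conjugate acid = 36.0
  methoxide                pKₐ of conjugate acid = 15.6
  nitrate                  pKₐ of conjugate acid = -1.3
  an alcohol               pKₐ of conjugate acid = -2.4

an alcohol > nitrate > methoxide > hydride

Lower conjugate-acid pKₐ ⇒ weaker base ⇒ better leaving group.
Sorting by the given values: an alcohol (-2.4), nitrate (-1.3), methoxide (15.6), hydride (36.0).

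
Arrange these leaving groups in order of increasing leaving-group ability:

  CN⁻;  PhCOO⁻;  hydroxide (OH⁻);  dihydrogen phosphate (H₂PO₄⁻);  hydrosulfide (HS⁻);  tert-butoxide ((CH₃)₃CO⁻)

tert-butoxide ((CH₃)₃CO⁻) < hydroxide (OH⁻) < CN⁻ < hydrosulfide (HS⁻) < PhCOO⁻ < dihydrogen phosphate (H₂PO₄⁻)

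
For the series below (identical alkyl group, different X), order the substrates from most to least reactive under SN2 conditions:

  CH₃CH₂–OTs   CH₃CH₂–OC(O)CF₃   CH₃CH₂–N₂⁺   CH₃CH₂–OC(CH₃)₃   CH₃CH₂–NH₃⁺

CH₃CH₂–N₂⁺ > CH₃CH₂–OTs > CH₃CH₂–OC(O)CF₃ > CH₃CH₂–NH₃⁺ > CH₃CH₂–OC(CH₃)₃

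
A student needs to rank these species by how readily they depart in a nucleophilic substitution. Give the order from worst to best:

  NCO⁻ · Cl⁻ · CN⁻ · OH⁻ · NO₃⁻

OH⁻ < CN⁻ < NCO⁻ < NO₃⁻ < Cl⁻

A good leaving group is a weak base: the lower the pKₐ of its conjugate acid, the more readily it departs.
Cl⁻: pKₐ(HCl) ≈ -7
NO₃⁻: pKₐ(HNO₃) ≈ -1.3
NCO⁻: pKₐ(HOCN) ≈ 3.5
CN⁻: pKₐ(HCN) ≈ 9.2
OH⁻: pKₐ(H₂O) ≈ 15.7
Reversing gives the worst-to-best order requested.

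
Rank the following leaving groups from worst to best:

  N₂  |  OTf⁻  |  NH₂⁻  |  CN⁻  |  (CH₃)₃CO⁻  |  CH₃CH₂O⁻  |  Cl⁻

NH₂⁻ < (CH₃)₃CO⁻ < CH₃CH₂O⁻ < CN⁻ < Cl⁻ < OTf⁻ < N₂

Rank by basicity of the departing species: weakest base leaves most easily.
N₂: no meaningful conjugate acid; N₂ departs as an exceptionally stable neutral molecule
OTf⁻: pKₐ(CF₃SO₃H (triflic acid)) ≈ -14
Cl⁻: pKₐ(HCl) ≈ -7
CN⁻: pKₐ(HCN) ≈ 9.2
CH₃CH₂O⁻: pKₐ(CH₃CH₂OH) ≈ 16
(CH₃)₃CO⁻: pKₐ(t-BuOH) ≈ 18
NH₂⁻: pKₐ(NH₃) ≈ 38
Reversing gives the worst-to-best order requested.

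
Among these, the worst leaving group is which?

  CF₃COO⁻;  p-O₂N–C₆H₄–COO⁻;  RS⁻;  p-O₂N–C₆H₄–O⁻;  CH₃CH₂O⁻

CH₃CH₂O⁻

The more stable X⁻ (or X) is on its own — i.e. the weaker a base it is — the better a leaving group it makes.
CF₃COO⁻: pKₐ(CF₃COOH) ≈ 0.2
p-O₂N–C₆H₄–COO⁻: pKₐ(p-nitrobenzoic acid) ≈ 3.4
p-O₂N–C₆H₄–O⁻: pKₐ(p-nitrophenol) ≈ 7.2
RS⁻: pKₐ(RSH (a thiol)) ≈ 10.5
CH₃CH₂O⁻: pKₐ(CH₃CH₂OH) ≈ 16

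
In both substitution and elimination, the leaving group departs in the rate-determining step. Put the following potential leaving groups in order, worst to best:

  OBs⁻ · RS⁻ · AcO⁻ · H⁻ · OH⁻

H⁻ < OH⁻ < RS⁻ < AcO⁻ < OBs⁻

Rank by basicity of the departing species: weakest base leaves most easily.
OBs⁻: pKₐ(p-BrC₆H₄SO₃H) ≈ -2.8 — arenesulfonate with a p-bromo substituent
AcO⁻: pKₐ(CH₃COOH) ≈ 4.8 — resonance-stabilised but still a weak base
RS⁻: pKₐ(RSH (a thiol)) ≈ 10.5
OH⁻: pKₐ(H₂O) ≈ 15.7 — strong base; essentially never leaves without prior activation
H⁻: pKₐ(H₂) ≈ 36
Reversing gives the worst-to-best order requested.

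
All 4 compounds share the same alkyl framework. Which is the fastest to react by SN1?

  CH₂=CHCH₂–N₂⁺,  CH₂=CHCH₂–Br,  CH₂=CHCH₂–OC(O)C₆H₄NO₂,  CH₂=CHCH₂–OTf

The skeletons are identical, so relative rate is governed entirely by leaving-group ability.
Rank by basicity of the departing species: weakest base leaves most easily.
CH₂=CHCH₂–N₂⁺ loses N₂: no meaningful conjugate acid; N₂ departs as an exceptionally stable neutral molecule
CH₂=CHCH₂–OTf loses OTf⁻: pKₐ(CF₃SO₃H (triflic acid)) ≈ -14
CH₂=CHCH₂–Br loses Br⁻: pKₐ(HBr) ≈ -9
CH₂=CHCH₂–OC(O)C₆H₄NO₂ loses p-O₂N–C₆H₄–COO⁻: pKₐ(p-nitrobenzoic acid) ≈ 3.4

CH₂=CHCH₂–N₂⁺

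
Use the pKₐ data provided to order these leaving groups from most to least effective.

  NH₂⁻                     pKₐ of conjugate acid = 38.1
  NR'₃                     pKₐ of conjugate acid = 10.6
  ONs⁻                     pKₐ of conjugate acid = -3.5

ONs⁻ > NR'₃ > NH₂⁻

Lower conjugate-acid pKₐ ⇒ weaker base ⇒ better leaving group.
Sorting by the given values: ONs⁻ (-3.5), NR'₃ (10.6), NH₂⁻ (38.1).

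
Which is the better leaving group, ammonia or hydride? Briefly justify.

ammonia is the better leaving group.
pKₐ(NH₄⁺) ≈ 9.2 versus pKₐ(H₂) ≈ 36: ammonia is the much weaker base.
Neutral but moderately basic; leaves from R–NH₃⁺.

ammonia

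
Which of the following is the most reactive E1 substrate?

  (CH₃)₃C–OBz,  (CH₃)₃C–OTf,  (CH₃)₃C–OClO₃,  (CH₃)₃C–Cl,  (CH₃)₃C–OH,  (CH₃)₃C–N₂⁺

(CH₃)₃C–N₂⁺

Identical carbon frameworks mean the comparison reduces to leaving-group quality.
The more stable X⁻ (or X) is on its own — i.e. the weaker a base it is — the better a leaving group it makes.
(CH₃)₃C–N₂⁺ loses N₂: no meaningful conjugate acid; N₂ departs as an exceptionally stable neutral molecule
(CH₃)₃C–OTf loses OTf⁻: pKₐ(CF₃SO₃H (triflic acid)) ≈ -14
(CH₃)₃C–OClO₃ loses ClO₄⁻: pKₐ(HClO₄) ≈ -10
(CH₃)₃C–Cl loses Cl⁻: pKₐ(HCl) ≈ -7
(CH₃)₃C–OBz loses PhCOO⁻: pKₐ(C₆H₅COOH) ≈ 4.2
(CH₃)₃C–OH loses OH⁻: pKₐ(H₂O) ≈ 15.7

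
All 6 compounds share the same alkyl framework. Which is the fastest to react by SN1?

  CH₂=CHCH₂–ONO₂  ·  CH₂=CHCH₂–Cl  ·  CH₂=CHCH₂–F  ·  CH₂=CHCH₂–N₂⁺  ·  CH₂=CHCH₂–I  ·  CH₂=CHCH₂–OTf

CH₂=CHCH₂–N₂⁺

With the same alkyl group throughout, only the leaving group differentiates the rates.
The more stable X⁻ (or X) is on its own — i.e. the weaker a base it is — the better a leaving group it makes.
CH₂=CHCH₂–N₂⁺ loses N₂: no meaningful conjugate acid; N₂ departs as an exceptionally stable neutral molecule
CH₂=CHCH₂–OTf loses OTf⁻: pKₐ(CF₃SO₃H (triflic acid)) ≈ -14
CH₂=CHCH₂–I loses I⁻: pKₐ(HI) ≈ -10
CH₂=CHCH₂–Cl loses Cl⁻: pKₐ(HCl) ≈ -7
CH₂=CHCH₂–ONO₂ loses NO₃⁻: pKₐ(HNO₃) ≈ -1.3
CH₂=CHCH₂–F loses F⁻: pKₐ(HF) ≈ 3.2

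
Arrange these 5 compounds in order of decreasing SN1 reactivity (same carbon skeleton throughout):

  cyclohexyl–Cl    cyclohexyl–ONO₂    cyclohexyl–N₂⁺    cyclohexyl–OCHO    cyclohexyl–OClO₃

cyclohexyl–N₂⁺ > cyclohexyl–OClO₃ > cyclohexyl–Cl > cyclohexyl–ONO₂ > cyclohexyl–OCHO

The skeletons are identical, so relative rate is governed entirely by leaving-group ability.
The more stable X⁻ (or X) is on its own — i.e. the weaker a base it is — the better a leaving group it makes.
cyclohexyl–N₂⁺ loses N₂: no meaningful conjugate acid; N₂ departs as an exceptionally stable neutral molecule
cyclohexyl–OClO₃ loses ClO₄⁻: pKₐ(HClO₄) ≈ -10
cyclohexyl–Cl loses Cl⁻: pKₐ(HCl) ≈ -7
cyclohexyl–ONO₂ loses NO₃⁻: pKₐ(HNO₃) ≈ -1.3
cyclohexyl–OCHO loses HCOO⁻: pKₐ(HCOOH) ≈ 3.8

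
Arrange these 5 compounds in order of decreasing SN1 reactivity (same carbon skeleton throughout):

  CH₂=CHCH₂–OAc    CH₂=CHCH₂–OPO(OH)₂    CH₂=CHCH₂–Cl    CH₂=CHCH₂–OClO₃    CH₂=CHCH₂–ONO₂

Identical carbon frameworks mean the comparison reduces to leaving-group quality.
A good leaving group is a weak base: the lower the pKₐ of its conjugate acid, the more readily it departs.
CH₂=CHCH₂–OClO₃ loses ClO₄⁻: pKₐ(HClO₄) ≈ -10
CH₂=CHCH₂–Cl loses Cl⁻: pKₐ(HCl) ≈ -7
CH₂=CHCH₂–ONO₂ loses NO₃⁻: pKₐ(HNO₃) ≈ -1.3
CH₂=CHCH₂–OPO(OH)₂ loses H₂PO₄⁻: pKₐ(H₃PO₄) ≈ 2.1
CH₂=CHCH₂–OAc loses AcO⁻: pKₐ(CH₃COOH) ≈ 4.8

CH₂=CHCH₂–OClO₃ > CH₂=CHCH₂–Cl > CH₂=CHCH₂–ONO₂ > CH₂=CHCH₂–OPO(OH)₂ > CH₂=CHCH₂–OAc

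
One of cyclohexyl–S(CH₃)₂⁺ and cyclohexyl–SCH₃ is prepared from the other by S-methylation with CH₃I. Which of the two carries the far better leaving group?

From cyclohexyl–SCH₃ the departing group would be RS⁻ (pKₐ(RSH (a thiol)) ≈ 10.5). Moderately basic; rarely leaves without activation.
From cyclohexyl–S(CH₃)₂⁺ the leaving group is SR'₂ (pKₐ(R'₂SH⁺) ≈ -7). Neutral; leaves from a sulfonium salt (R–SR'₂⁺).
S-methylation with CH₃I works by allowing neutral dimethyl sulfide, rather than methanethiolate, to depart, making cyclohexyl–S(CH₃)₂⁺ enormously more reactive.

cyclohexyl–S(CH₃)₂⁺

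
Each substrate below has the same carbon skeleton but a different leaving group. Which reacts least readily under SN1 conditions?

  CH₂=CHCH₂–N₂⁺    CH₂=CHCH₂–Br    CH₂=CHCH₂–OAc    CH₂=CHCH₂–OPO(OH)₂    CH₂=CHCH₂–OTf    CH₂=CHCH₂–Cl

With the same alkyl group throughout, only the leaving group differentiates the rates.
Rank by basicity of the departing species: weakest base leaves most easily.
CH₂=CHCH₂–N₂⁺ loses N₂: no meaningful conjugate acid; N₂ departs as an exceptionally stable neutral molecule
CH₂=CHCH₂–OTf loses OTf⁻: pKₐ(CF₃SO₃H (triflic acid)) ≈ -14
CH₂=CHCH₂–Br loses Br⁻: pKₐ(HBr) ≈ -9
CH₂=CHCH₂–Cl loses Cl⁻: pKₐ(HCl) ≈ -7
CH₂=CHCH₂–OPO(OH)₂ loses H₂PO₄⁻: pKₐ(H₃PO₄) ≈ 2.1
CH₂=CHCH₂–OAc loses AcO⁻: pKₐ(CH₃COOH) ≈ 4.8

CH₂=CHCH₂–OAc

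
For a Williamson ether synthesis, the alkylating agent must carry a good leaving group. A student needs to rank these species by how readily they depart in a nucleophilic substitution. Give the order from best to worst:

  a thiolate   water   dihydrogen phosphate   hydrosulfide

water > dihydrogen phosphate > hydrosulfide > a thiolate

Rank by basicity of the departing species: weakest base leaves most easily.
water: pKₐ(H₃O⁺) ≈ -1.7
dihydrogen phosphate: pKₐ(H₃PO₄) ≈ 2.1
hydrosulfide: pKₐ(H₂S) ≈ 7 — larger and more polarisable than the oxygen analogue
a thiolate: pKₐ(RSH (a thiol)) ≈ 10.5 — moderately basic; rarely leaves without activation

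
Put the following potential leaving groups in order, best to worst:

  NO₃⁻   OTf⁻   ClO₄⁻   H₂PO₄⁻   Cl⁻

A good leaving group is a weak base: the lower the pKₐ of its conjugate acid, the more readily it departs.
OTf⁻: pKₐ(CF₃SO₃H (triflic acid)) ≈ -14
ClO₄⁻: pKₐ(HClO₄) ≈ -10 — extremely weak base; rarely used for safety reasons
Cl⁻: pKₐ(HCl) ≈ -7
NO₃⁻: pKₐ(HNO₃) ≈ -1.3
H₂PO₄⁻: pKₐ(H₃PO₄) ≈ 2.1

OTf⁻ > ClO₄⁻ > Cl⁻ > NO₃⁻ > H₂PO₄⁻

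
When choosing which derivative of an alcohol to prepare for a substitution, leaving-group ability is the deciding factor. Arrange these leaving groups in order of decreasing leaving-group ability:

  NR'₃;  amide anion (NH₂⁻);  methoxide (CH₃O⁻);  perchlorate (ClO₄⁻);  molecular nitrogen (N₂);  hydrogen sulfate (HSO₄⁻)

molecular nitrogen (N₂) > perchlorate (ClO₄⁻) > hydrogen sulfate (HSO₄⁻) > NR'₃ > methoxide (CH₃O⁻) > amide anion (NH₂⁻)

Rank by basicity of the departing species: weakest base leaves most easily.
molecular nitrogen (N₂): no meaningful conjugate acid; N₂ departs as an exceptionally stable neutral molecule
perchlorate (ClO₄⁻): pKₐ(HClO₄) ≈ -10 — extremely weak base; rarely used for safety reasons
hydrogen sulfate (HSO₄⁻): pKₐ(H₂SO₄) ≈ -3
NR'₃: pKₐ(R'₃NH⁺) ≈ 10.7 — neutral but still a fairly strong base; Hofmann-elimination LG
methoxide (CH₃O⁻): pKₐ(CH₃OH) ≈ 15.5
amide anion (NH₂⁻): pKₐ(NH₃) ≈ 38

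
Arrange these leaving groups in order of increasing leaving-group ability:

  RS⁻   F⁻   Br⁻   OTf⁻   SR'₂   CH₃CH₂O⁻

CH₃CH₂O⁻ < RS⁻ < F⁻ < SR'₂ < Br⁻ < OTf⁻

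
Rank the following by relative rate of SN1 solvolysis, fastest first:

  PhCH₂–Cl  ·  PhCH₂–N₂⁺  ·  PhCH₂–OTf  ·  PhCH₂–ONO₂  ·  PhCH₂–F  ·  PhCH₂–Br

PhCH₂–N₂⁺ > PhCH₂–OTf > PhCH₂–Br > PhCH₂–Cl > PhCH₂–ONO₂ > PhCH₂–F

The skeletons are identical, so relative rate is governed entirely by leaving-group ability.
The more stable X⁻ (or X) is on its own — i.e. the weaker a base it is — the better a leaving group it makes.
PhCH₂–N₂⁺ loses N₂: no meaningful conjugate acid; N₂ departs as an exceptionally stable neutral molecule
PhCH₂–OTf loses OTf⁻: pKₐ(CF₃SO₃H (triflic acid)) ≈ -14
PhCH₂–Br loses Br⁻: pKₐ(HBr) ≈ -9
PhCH₂–Cl loses Cl⁻: pKₐ(HCl) ≈ -7
PhCH₂–ONO₂ loses NO₃⁻: pKₐ(HNO₃) ≈ -1.3
PhCH₂–F loses F⁻: pKₐ(HF) ≈ 3.2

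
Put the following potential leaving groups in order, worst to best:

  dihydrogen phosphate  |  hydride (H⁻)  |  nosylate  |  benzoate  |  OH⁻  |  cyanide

hydride (H⁻) < OH⁻ < cyanide < benzoate < dihydrogen phosphate < nosylate

nosylate: pKₐ(p-O₂NC₆H₄SO₃H) ≈ -3.5
dihydrogen phosphate: pKₐ(H₃PO₄) ≈ 2.1
benzoate: pKₐ(C₆H₅COOH) ≈ 4.2
cyanide: pKₐ(HCN) ≈ 9.2
OH⁻: pKₐ(H₂O) ≈ 15.7
hydride (H⁻): pKₐ(H₂) ≈ 36
Reversing gives the worst-to-best order requested.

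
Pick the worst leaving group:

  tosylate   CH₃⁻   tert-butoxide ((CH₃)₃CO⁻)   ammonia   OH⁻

Leaving-group ability tracks the stability of the departed species; conjugate-acid pKₐ is the usual yardstick (lower pKₐ → better LG).
tosylate: pKₐ(p-CH₃C₆H₄SO₃H (TsOH)) ≈ -2.8
ammonia: pKₐ(NH₄⁺) ≈ 9.2
OH⁻: pKₐ(H₂O) ≈ 15.7
tert-butoxide ((CH₃)₃CO⁻): pKₐ(t-BuOH) ≈ 18
CH₃⁻: pKₐ(CH₄) ≈ 48

CH₃⁻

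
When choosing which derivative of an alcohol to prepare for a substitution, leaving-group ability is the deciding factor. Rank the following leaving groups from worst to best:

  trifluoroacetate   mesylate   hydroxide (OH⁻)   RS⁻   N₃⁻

A good leaving group is a weak base: the lower the pKₐ of its conjugate acid, the more readily it departs.
mesylate: pKₐ(CH₃SO₃H (MsOH)) ≈ -1.9
trifluoroacetate: pKₐ(CF₃COOH) ≈ 0.2
N₃⁻: pKₐ(HN₃) ≈ 4.7
RS⁻: pKₐ(RSH (a thiol)) ≈ 10.5
hydroxide (OH⁻): pKₐ(H₂O) ≈ 15.7
The question asks for worst first, so the sequence is read in increasing leaving-group ability.

hydroxide (OH⁻) < RS⁻ < N₃⁻ < trifluoroacetate < mesylate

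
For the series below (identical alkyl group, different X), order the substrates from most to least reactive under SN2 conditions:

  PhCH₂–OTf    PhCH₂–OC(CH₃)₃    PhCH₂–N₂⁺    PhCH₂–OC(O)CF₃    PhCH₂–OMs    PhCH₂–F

PhCH₂–N₂⁺ > PhCH₂–OTf > PhCH₂–OMs > PhCH₂–OC(O)CF₃ > PhCH₂–F > PhCH₂–OC(CH₃)₃

With the same alkyl group throughout, only the leaving group differentiates the rates.
Leaving-group ability tracks the stability of the departed species; conjugate-acid pKₐ is the usual yardstick (lower pKₐ → better LG).
PhCH₂–N₂⁺ loses N₂: no meaningful conjugate acid; N₂ departs as an exceptionally stable neutral molecule
PhCH₂–OTf loses OTf⁻: pKₐ(CF₃SO₃H (triflic acid)) ≈ -14
PhCH₂–OMs loses OMs⁻: pKₐ(CH₃SO₃H (MsOH)) ≈ -1.9
PhCH₂–OC(O)CF₃ loses CF₃COO⁻: pKₐ(CF₃COOH) ≈ 0.2
PhCH₂–F loses F⁻: pKₐ(HF) ≈ 3.2
PhCH₂–OC(CH₃)₃ loses (CH₃)₃CO⁻: pKₐ(t-BuOH) ≈ 18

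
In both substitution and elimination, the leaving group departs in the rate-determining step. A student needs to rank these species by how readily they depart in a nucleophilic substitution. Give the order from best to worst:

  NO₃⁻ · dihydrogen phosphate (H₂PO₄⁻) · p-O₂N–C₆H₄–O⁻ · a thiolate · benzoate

A good leaving group is a weak base: the lower the pKₐ of its conjugate acid, the more readily it departs.
NO₃⁻: pKₐ(HNO₃) ≈ -1.3 — resonance-delocalised over three oxygens
dihydrogen phosphate (H₂PO₄⁻): pKₐ(H₃PO₄) ≈ 2.1
benzoate: pKₐ(C₆H₅COOH) ≈ 4.2
p-O₂N–C₆H₄–O⁻: pKₐ(p-nitrophenol) ≈ 7.2
a thiolate: pKₐ(RSH (a thiol)) ≈ 10.5 — moderately basic; rarely leaves without activation

NO₃⁻ > dihydrogen phosphate (H₂PO₄⁻) > benzoate > p-O₂N–C₆H₄–O⁻ > a thiolate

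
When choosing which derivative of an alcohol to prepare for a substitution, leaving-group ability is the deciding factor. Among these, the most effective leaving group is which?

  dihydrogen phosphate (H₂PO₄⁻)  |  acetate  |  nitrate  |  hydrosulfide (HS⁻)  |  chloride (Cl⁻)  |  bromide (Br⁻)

Rank by basicity of the departing species: weakest base leaves most easily.
bromide (Br⁻): pKₐ(HBr) ≈ -9
chloride (Cl⁻): pKₐ(HCl) ≈ -7
nitrate: pKₐ(HNO₃) ≈ -1.3
dihydrogen phosphate (H₂PO₄⁻): pKₐ(H₃PO₄) ≈ 2.1
acetate: pKₐ(CH₃COOH) ≈ 4.8
hydrosulfide (HS⁻): pKₐ(H₂S) ≈ 7

bromide (Br⁻)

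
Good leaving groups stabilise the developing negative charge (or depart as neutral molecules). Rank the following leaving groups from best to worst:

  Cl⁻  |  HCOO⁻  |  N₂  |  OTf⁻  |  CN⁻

N₂ > OTf⁻ > Cl⁻ > HCOO⁻ > CN⁻

A good leaving group is a weak base: the lower the pKₐ of its conjugate acid, the more readily it departs.
N₂: no meaningful conjugate acid; N₂ departs as an exceptionally stable neutral molecule
OTf⁻: pKₐ(CF₃SO₃H (triflic acid)) ≈ -14
Cl⁻: pKₐ(HCl) ≈ -7
HCOO⁻: pKₐ(HCOOH) ≈ 3.8
CN⁻: pKₐ(HCN) ≈ 9.2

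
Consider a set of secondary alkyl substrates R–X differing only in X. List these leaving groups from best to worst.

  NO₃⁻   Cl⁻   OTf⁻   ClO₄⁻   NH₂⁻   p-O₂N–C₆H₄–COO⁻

The more stable X⁻ (or X) is on its own — i.e. the weaker a base it is — the better a leaving group it makes.
OTf⁻: pKₐ(CF₃SO₃H (triflic acid)) ≈ -14
ClO₄⁻: pKₐ(HClO₄) ≈ -10
Cl⁻: pKₐ(HCl) ≈ -7
NO₃⁻: pKₐ(HNO₃) ≈ -1.3
p-O₂N–C₆H₄–COO⁻: pKₐ(p-nitrobenzoic acid) ≈ 3.4
NH₂⁻: pKₐ(NH₃) ≈ 38

OTf⁻ > ClO₄⁻ > Cl⁻ > NO₃⁻ > p-O₂N–C₆H₄–COO⁻ > NH₂⁻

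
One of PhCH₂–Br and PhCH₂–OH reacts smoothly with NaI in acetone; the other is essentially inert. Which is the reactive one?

PhCH₂–Br

From PhCH₂–OH the departing group would be OH⁻ (pKₐ(H₂O) ≈ 15.7). Strong base; essentially never leaves without prior activation.
From PhCH₂–Br the leaving group is Br⁻ (pKₐ(HBr) ≈ -9). Weak base; good leaving group.
(In practice PhCH₂–Br is made from PhCH₂–OH by treatment with PBr₃, replacing the hydroxyl with bromide.)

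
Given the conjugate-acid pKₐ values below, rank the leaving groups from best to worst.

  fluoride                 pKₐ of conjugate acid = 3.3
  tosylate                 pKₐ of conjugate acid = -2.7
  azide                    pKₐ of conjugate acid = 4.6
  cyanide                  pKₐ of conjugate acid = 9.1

Lower conjugate-acid pKₐ ⇒ weaker base ⇒ better leaving group.
Sorting by the given values: tosylate (-2.7), fluoride (3.3), azide (4.6), cyanide (9.1).

tosylate > fluoride > azide > cyanide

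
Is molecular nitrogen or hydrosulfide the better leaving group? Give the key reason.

molecular nitrogen

molecular nitrogen is the better leaving group.
N₂ is the ultimate leaving group — it departs as an exceptionally stable neutral molecule, whereas hydrosulfide (pKₐ(H₂S) ≈ 7) is far more basic.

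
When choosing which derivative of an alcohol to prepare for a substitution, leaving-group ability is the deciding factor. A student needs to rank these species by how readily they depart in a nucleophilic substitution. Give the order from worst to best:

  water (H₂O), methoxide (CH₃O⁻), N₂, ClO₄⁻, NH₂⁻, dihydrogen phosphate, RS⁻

N₂: no meaningful conjugate acid; N₂ departs as an exceptionally stable neutral molecule
ClO₄⁻: pKₐ(HClO₄) ≈ -10 — extremely weak base; rarely used for safety reasons
water (H₂O): pKₐ(H₃O⁺) ≈ -1.7 — neutral; leaves from a protonated alcohol (R–OH₂⁺)
dihydrogen phosphate: pKₐ(H₃PO₄) ≈ 2.1
RS⁻: pKₐ(RSH (a thiol)) ≈ 10.5
methoxide (CH₃O⁻): pKₐ(CH₃OH) ≈ 15.5
NH₂⁻: pKₐ(NH₃) ≈ 38 — extremely strong base; never a leaving group
Listed from poorest to best leaving group as asked.

NH₂⁻ < methoxide (CH₃O⁻) < RS⁻ < dihydrogen phosphate < water (H₂O) < ClO₄⁻ < N₂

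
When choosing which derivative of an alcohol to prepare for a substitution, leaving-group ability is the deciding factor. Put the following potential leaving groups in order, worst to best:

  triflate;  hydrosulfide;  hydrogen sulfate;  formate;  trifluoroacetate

hydrosulfide < formate < trifluoroacetate < hydrogen sulfate < triflate

Rank by basicity of the departing species: weakest base leaves most easily.
triflate: pKₐ(CF₃SO₃H (triflic acid)) ≈ -14 — charge spread over three oxygens and a CF₃ group; the premier leaving group in synthesis
hydrogen sulfate: pKₐ(H₂SO₄) ≈ -3 — conjugate base of a strong mineral acid
trifluoroacetate: pKₐ(CF₃COOH) ≈ 0.2 — strongly electron-withdrawing CF₃ stabilises the carboxylate
formate: pKₐ(HCOOH) ≈ 3.8 — resonance-stabilised carboxylate
hydrosulfide: pKₐ(H₂S) ≈ 7
The question asks for worst first, so the sequence is read in increasing leaving-group ability.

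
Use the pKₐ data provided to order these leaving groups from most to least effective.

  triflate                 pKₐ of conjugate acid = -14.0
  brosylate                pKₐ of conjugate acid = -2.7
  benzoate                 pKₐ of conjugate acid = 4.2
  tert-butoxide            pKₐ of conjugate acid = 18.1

Lower conjugate-acid pKₐ ⇒ weaker base ⇒ better leaving group.
Sorting by the given values: triflate (-14.0), brosylate (-2.7), benzoate (4.2), tert-butoxide (18.1).

triflate > brosylate > benzoate > tert-butoxide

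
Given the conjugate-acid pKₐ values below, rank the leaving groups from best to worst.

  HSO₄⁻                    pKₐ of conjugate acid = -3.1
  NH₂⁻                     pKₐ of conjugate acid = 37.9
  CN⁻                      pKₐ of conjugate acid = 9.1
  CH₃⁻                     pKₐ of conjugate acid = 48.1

Lower conjugate-acid pKₐ ⇒ weaker base ⇒ better leaving group.
Sorting by the given values: HSO₄⁻ (-3.1), CN⁻ (9.1), NH₂⁻ (37.9), CH₃⁻ (48.1).

HSO₄⁻ > CN⁻ > NH₂⁻ > CH₃⁻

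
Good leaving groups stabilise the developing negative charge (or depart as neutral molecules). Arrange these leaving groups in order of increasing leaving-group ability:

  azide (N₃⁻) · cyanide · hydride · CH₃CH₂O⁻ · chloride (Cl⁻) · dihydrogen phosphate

Leaving-group ability tracks the stability of the departed species; conjugate-acid pKₐ is the usual yardstick (lower pKₐ → better LG).
chloride (Cl⁻): pKₐ(HCl) ≈ -7
dihydrogen phosphate: pKₐ(H₃PO₄) ≈ 2.1
azide (N₃⁻): pKₐ(HN₃) ≈ 4.7
cyanide: pKₐ(HCN) ≈ 9.2
CH₃CH₂O⁻: pKₐ(CH₃CH₂OH) ≈ 16
hydride: pKₐ(H₂) ≈ 36
The question asks for worst first, so the sequence is read in increasing leaving-group ability.

hydride < CH₃CH₂O⁻ < cyanide < azide (N₃⁻) < dihydrogen phosphate < chloride (Cl⁻)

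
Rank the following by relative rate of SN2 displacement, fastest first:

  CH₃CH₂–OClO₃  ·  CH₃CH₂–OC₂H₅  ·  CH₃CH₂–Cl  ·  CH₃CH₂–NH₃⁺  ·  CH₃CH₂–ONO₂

With the same alkyl group throughout, only the leaving group differentiates the rates.
The more stable X⁻ (or X) is on its own — i.e. the weaker a base it is — the better a leaving group it makes.
CH₃CH₂–OClO₃ loses ClO₄⁻: pKₐ(HClO₄) ≈ -10
CH₃CH₂–Cl loses Cl⁻: pKₐ(HCl) ≈ -7
CH₃CH₂–ONO₂ loses NO₃⁻: pKₐ(HNO₃) ≈ -1.3
CH₃CH₂–NH₃⁺ loses NH₃: pKₐ(NH₄⁺) ≈ 9.2
CH₃CH₂–OC₂H₅ loses CH₃CH₂O⁻: pKₐ(CH₃CH₂OH) ≈ 16

CH₃CH₂–OClO₃ > CH₃CH₂–Cl > CH₃CH₂–ONO₂ > CH₃CH₂–NH₃⁺ > CH₃CH₂–OC₂H₅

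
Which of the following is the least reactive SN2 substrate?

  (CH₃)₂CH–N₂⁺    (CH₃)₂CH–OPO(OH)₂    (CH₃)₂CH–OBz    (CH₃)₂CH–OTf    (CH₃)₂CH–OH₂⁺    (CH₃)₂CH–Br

(CH₃)₂CH–OBz

The skeletons are identical, so relative rate is governed entirely by leaving-group ability.
Rank by basicity of the departing species: weakest base leaves most easily.
(CH₃)₂CH–N₂⁺ loses N₂: no meaningful conjugate acid; N₂ departs as an exceptionally stable neutral molecule
(CH₃)₂CH–OTf loses OTf⁻: pKₐ(CF₃SO₃H (triflic acid)) ≈ -14
(CH₃)₂CH–Br loses Br⁻: pKₐ(HBr) ≈ -9
(CH₃)₂CH–OH₂⁺ loses H₂O: pKₐ(H₃O⁺) ≈ -1.7
(CH₃)₂CH–OPO(OH)₂ loses H₂PO₄⁻: pKₐ(H₃PO₄) ≈ 2.1
(CH₃)₂CH–OBz loses PhCOO⁻: pKₐ(C₆H₅COOH) ≈ 4.2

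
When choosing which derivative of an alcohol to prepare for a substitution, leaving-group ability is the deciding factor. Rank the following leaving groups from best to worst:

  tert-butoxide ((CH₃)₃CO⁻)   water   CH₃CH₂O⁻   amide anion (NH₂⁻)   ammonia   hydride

water > ammonia > CH₃CH₂O⁻ > tert-butoxide ((CH₃)₃CO⁻) > hydride > amide anion (NH₂⁻)

Rank by basicity of the departing species: weakest base leaves most easily.
water: pKₐ(H₃O⁺) ≈ -1.7 — neutral; leaves from a protonated alcohol (R–OH₂⁺)
ammonia: pKₐ(NH₄⁺) ≈ 9.2
CH₃CH₂O⁻: pKₐ(CH₃CH₂OH) ≈ 16 — strong base; alkoxides do not leave unassisted
tert-butoxide ((CH₃)₃CO⁻): pKₐ(t-BuOH) ≈ 18
hydride: pKₐ(H₂) ≈ 36 — extremely strong base; leaves only in special hydride-transfer contexts
amide anion (NH₂⁻): pKₐ(NH₃) ≈ 38 — extremely strong base; never a leaving group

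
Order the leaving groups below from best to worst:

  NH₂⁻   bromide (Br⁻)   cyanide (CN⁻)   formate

Leaving-group ability tracks the stability of the departed species; conjugate-acid pKₐ is the usual yardstick (lower pKₐ → better LG).
bromide (Br⁻): pKₐ(HBr) ≈ -9
formate: pKₐ(HCOOH) ≈ 3.8
cyanide (CN⁻): pKₐ(HCN) ≈ 9.2
NH₂⁻: pKₐ(NH₃) ≈ 38

bromide (Br⁻) > formate > cyanide (CN⁻) > NH₂⁻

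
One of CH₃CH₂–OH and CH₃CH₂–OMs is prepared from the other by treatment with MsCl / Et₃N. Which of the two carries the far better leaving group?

CH₃CH₂–OMs

From CH₃CH₂–OH the departing group would be OH⁻ (pKₐ(H₂O) ≈ 15.7). Strong base; essentially never leaves without prior activation.
From CH₃CH₂–OMs the leaving group is OMs⁻ (pKₐ(CH₃SO₃H (MsOH)) ≈ -1.9). Resonance-delocalised alkanesulfonate.
Treatment with MsCl / Et₃N works by converting the hydroxyl into a mesylate, making CH₃CH₂–OMs enormously more reactive.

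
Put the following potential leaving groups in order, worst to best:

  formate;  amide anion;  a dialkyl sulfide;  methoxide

A good leaving group is a weak base: the lower the pKₐ of its conjugate acid, the more readily it departs.
a dialkyl sulfide: pKₐ(R'₂SH⁺) ≈ -7 — neutral; leaves from a sulfonium salt (R–SR'₂⁺)
formate: pKₐ(HCOOH) ≈ 3.8 — resonance-stabilised carboxylate
methoxide: pKₐ(CH₃OH) ≈ 15.5 — strong base; alkoxides do not leave unassisted
amide anion: pKₐ(NH₃) ≈ 38
Listed from poorest to best leaving group as asked.

amide anion < methoxide < formate < a dialkyl sulfide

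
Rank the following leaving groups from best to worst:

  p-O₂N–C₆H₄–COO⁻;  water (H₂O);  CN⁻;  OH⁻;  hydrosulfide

water (H₂O): pKₐ(H₃O⁺) ≈ -1.7 — neutral; leaves from a protonated alcohol (R–OH₂⁺)
p-O₂N–C₆H₄–COO⁻: pKₐ(p-nitrobenzoic acid) ≈ 3.4
hydrosulfide: pKₐ(H₂S) ≈ 7 — larger and more polarisable than the oxygen analogue
CN⁻: pKₐ(HCN) ≈ 9.2
OH⁻: pKₐ(H₂O) ≈ 15.7 — strong base; essentially never leaves without prior activation

water (H₂O) > p-O₂N–C₆H₄–COO⁻ > hydrosulfide > CN⁻ > OH⁻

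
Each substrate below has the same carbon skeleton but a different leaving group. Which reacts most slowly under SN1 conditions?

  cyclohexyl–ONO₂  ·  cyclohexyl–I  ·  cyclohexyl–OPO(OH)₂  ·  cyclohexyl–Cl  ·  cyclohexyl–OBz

With the same alkyl group throughout, only the leaving group differentiates the rates.
A good leaving group is a weak base: the lower the pKₐ of its conjugate acid, the more readily it departs.
cyclohexyl–I loses I⁻: pKₐ(HI) ≈ -10
cyclohexyl–Cl loses Cl⁻: pKₐ(HCl) ≈ -7
cyclohexyl–ONO₂ loses NO₃⁻: pKₐ(HNO₃) ≈ -1.3
cyclohexyl–OPO(OH)₂ loses H₂PO₄⁻: pKₐ(H₃PO₄) ≈ 2.1
cyclohexyl–OBz loses PhCOO⁻: pKₐ(C₆H₅COOH) ≈ 4.2

cyclohexyl–OBz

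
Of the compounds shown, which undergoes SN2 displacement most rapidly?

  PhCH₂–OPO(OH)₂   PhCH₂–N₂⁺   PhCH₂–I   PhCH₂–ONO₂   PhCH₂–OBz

The skeletons are identical, so relative rate is governed entirely by leaving-group ability.
Leaving-group ability tracks the stability of the departed species; conjugate-acid pKₐ is the usual yardstick (lower pKₐ → better LG).
PhCH₂–N₂⁺ loses N₂: no meaningful conjugate acid; N₂ departs as an exceptionally stable neutral molecule
PhCH₂–I loses I⁻: pKₐ(HI) ≈ -10
PhCH₂–ONO₂ loses NO₃⁻: pKₐ(HNO₃) ≈ -1.3
PhCH₂–OPO(OH)₂ loses H₂PO₄⁻: pKₐ(H₃PO₄) ≈ 2.1
PhCH₂–OBz loses PhCOO⁻: pKₐ(C₆H₅COOH) ≈ 4.2

PhCH₂–N₂⁺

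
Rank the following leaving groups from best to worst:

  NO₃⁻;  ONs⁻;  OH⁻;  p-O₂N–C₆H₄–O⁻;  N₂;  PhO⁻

Rank by basicity of the departing species: weakest base leaves most easily.
N₂: no meaningful conjugate acid; N₂ departs as an exceptionally stable neutral molecule
ONs⁻: pKₐ(p-O₂NC₆H₄SO₃H) ≈ -3.5
NO₃⁻: pKₐ(HNO₃) ≈ -1.3
p-O₂N–C₆H₄–O⁻: pKₐ(p-nitrophenol) ≈ 7.2 — nitro group delocalises the charge; the classic chromogenic LG
PhO⁻: pKₐ(C₆H₅OH (phenol)) ≈ 10 — resonance into the ring helps, but still a poor LG
OH⁻: pKₐ(H₂O) ≈ 15.7 — strong base; essentially never leaves without prior activation

N₂ > ONs⁻ > NO₃⁻ > p-O₂N–C₆H₄–O⁻ > PhO⁻ > OH⁻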